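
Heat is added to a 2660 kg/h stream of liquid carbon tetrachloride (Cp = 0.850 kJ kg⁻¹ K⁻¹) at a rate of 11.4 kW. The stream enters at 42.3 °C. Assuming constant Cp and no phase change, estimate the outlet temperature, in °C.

Q = 11.4 kW = 41040 kJ/h
ΔT = Q/(ṁ·Cp) = 41040/(2660×0.850) = 18.151 K
T_out = 42.3 + 18.151 = 60.451 °C

T_out = 60.5 °C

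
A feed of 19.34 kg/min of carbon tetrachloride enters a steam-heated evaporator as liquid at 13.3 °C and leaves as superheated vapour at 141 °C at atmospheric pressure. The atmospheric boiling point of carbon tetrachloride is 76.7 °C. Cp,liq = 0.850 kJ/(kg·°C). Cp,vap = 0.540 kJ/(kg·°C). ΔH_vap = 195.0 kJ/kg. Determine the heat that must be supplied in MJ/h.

Q = 329 MJ/h

liquid 13.3→76.7 °C: 53.89 kJ/kg
vaporisation at 76.7 °C: 195 kJ/kg
vapour 76.7→141 °C: 34.722 kJ/kg
Δh = 53.89 + 195 + 34.722 = 283.61 kJ/kg
Q = ṁ·Δh = 19.34 kg/min × 283.61 kJ/kg = 5485.1 kJ/min
|Q| = 91.418 kW = 329.1 MJ/h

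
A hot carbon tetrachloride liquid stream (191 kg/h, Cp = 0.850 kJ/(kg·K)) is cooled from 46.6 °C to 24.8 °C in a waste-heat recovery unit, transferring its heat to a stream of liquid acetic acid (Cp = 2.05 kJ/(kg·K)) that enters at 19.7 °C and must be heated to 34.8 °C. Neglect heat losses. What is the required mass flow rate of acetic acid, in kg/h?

ṁ_c = 114 kg/h

Heat released by hot stream: Q = 191 × 0.850 × (46.6 − 24.8) = 3539.2 kJ/h
Energy balance on cold side (adiabatic exchanger): Q = ṁ_c·Cp_c·(T_c,out − T_c,in)
ṁ_c = 3539.2 / [2.05 × (34.8 − 19.7)] = 114.33 kg/h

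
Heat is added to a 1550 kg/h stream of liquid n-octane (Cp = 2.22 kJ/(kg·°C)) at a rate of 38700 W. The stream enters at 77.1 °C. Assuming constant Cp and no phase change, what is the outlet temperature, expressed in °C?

Q = 38700 W = 139320 kJ/h
ΔT = Q/(ṁ·Cp) = 139320/(1550×2.22) = 40.488 K
T_out = 77.1 + 40.488 = 117.59 °C

T_out = 118 °C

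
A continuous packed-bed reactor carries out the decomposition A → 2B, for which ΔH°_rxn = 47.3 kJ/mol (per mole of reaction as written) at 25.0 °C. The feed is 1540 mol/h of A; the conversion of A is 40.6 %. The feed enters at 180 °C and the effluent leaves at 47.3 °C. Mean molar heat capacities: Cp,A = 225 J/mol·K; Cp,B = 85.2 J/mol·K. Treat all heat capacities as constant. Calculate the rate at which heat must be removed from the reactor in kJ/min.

Q_out = 286 kJ/min

Extent of reaction ξ = 0.406 × 1540 = 625.24 mol/h
Reaction term: ξ·ΔH°_rxn = 625.24 × 47.3 = 29574 kJ/h
Sensible, feed 180→25 °C: -53708 kJ/h
Outlet flows (mol/h): A 914.76, B 1250.5
Sensible, products 25→47.3 °C: 6965.7 kJ/h
Q = ΔH = -17168 kJ/h = -4.7689 kW
Heat removed = 286.13 kJ/min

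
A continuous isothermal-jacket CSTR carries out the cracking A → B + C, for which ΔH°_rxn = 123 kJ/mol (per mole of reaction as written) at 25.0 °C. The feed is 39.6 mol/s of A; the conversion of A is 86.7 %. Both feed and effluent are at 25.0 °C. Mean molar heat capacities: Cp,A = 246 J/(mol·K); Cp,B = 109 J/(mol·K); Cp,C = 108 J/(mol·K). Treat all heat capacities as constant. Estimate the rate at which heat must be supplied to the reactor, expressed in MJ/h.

Q_in = 15200 MJ/h

Extent of reaction ξ = 0.867 × 39.6 = 34.333 mol/s
Reaction term: ξ·ΔH°_rxn = 34.333 × 123 = 4223 kJ/s
Q = ΔH = 4223 kJ/s = 4223 kW
Heat supplied = 15203 MJ/h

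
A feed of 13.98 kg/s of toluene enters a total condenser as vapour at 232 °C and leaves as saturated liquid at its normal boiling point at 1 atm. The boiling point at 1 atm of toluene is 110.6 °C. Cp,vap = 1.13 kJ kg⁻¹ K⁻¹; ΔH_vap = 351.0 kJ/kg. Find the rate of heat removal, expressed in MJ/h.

vapour 232→110.6 °C: -137.18 kJ/kg
condensation at 110.6 °C: -351 kJ/kg
Δh = -137.18 + -351 = -488.18 kJ/kg
Q = ṁ·Δh = 13.98 kg/s × -488.18 kJ/kg = -6824.8 kJ/s
|Q| = 6824.8 kW = 24569 MJ/h

Q_c = 24600 MJ/h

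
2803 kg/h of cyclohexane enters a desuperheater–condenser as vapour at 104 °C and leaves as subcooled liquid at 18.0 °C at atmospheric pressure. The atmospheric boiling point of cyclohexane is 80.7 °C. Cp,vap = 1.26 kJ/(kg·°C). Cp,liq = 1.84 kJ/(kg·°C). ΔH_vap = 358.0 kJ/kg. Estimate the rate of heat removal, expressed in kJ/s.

vapour 104→80.7 °C: -29.358 kJ/kg
condensation at 80.7 °C: -358 kJ/kg
liquid 80.7→18.0 °C: -115.37 kJ/kg
Δh = -29.358 + -358 + -115.37 = -502.73 kJ/kg
Q = ṁ·Δh = 2803 kg/h × -502.73 kJ/kg = -1.4091e+06 kJ/h
|Q| = 391.43 kW

Q_c = 391 kJ/s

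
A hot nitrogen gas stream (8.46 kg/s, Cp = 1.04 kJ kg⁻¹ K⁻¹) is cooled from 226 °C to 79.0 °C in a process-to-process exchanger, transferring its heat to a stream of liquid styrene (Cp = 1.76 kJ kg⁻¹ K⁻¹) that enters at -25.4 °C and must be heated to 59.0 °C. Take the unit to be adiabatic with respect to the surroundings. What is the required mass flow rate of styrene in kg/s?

Heat released by hot stream: Q = 8.46 × 1.04 × (226 − 79.0) = 1293.4 kJ/s
Energy balance on cold side (adiabatic exchanger): Q = ṁ_c·Cp_c·(T_c,out − T_c,in)
ṁ_c = 1293.4 / [1.76 × (59.0 − -25.4)] = 8.7069 kg/s

ṁ_c = 8.71 kg/s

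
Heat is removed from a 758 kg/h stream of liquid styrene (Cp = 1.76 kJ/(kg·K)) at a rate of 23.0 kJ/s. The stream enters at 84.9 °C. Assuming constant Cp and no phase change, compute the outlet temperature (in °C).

Q = 23.0 kJ/s = 82800 kJ/h
ΔT = Q/(ṁ·Cp) = 82800/(758×1.76) = 62.065 K
T_out = 84.9 − 62.065 = 22.835 °C

T_out = 22.8 °C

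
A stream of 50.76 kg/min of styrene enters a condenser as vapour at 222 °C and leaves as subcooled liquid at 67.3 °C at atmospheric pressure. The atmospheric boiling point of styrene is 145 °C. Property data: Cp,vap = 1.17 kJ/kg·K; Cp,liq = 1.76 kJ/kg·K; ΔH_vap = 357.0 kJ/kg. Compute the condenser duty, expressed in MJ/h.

Q_c = 1780 MJ/h

vapour 222→145 °C: -90.09 kJ/kg
condensation at 145 °C: -357 kJ/kg
liquid 145→67.3 °C: -136.75 kJ/kg
Δh = -90.09 + -357 + -136.75 = -583.84 kJ/kg
Q = ṁ·Δh = 50.76 kg/min × -583.84 kJ/kg = -29636 kJ/min
|Q| = 493.93 kW = 1778.1 MJ/h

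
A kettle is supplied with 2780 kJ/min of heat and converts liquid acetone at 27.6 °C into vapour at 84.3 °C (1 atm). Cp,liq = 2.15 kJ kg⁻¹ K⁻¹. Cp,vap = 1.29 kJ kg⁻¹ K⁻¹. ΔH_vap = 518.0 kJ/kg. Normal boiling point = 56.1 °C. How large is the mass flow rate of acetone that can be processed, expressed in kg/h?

Δh = 2.15×(56.1−27.6) + 518.0 + 1.29×(84.3−56.1) = 615.65 kJ/kg
Q = 2780 kJ/min = 46.333 kJ/s = 166800 kJ/h
ṁ = Q/Δh = 166800 / 615.65 = 270.93 kg/h

ṁ = 271 kg/h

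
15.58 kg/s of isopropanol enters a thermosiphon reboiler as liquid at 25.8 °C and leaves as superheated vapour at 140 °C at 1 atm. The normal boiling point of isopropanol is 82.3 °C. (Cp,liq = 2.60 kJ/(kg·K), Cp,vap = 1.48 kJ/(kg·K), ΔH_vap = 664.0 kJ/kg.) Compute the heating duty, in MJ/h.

Q = 50300 MJ/h

liquid 25.8→82.3 °C: 146.9 kJ/kg
vaporisation at 82.3 °C: 664 kJ/kg
vapour 82.3→140 °C: 85.396 kJ/kg
Δh = 146.9 + 664 + 85.396 = 896.3 kJ/kg
Q = ṁ·Δh = 15.58 kg/s × 896.3 kJ/kg = 13964 kJ/s
|Q| = 13964 kW = 50271 MJ/h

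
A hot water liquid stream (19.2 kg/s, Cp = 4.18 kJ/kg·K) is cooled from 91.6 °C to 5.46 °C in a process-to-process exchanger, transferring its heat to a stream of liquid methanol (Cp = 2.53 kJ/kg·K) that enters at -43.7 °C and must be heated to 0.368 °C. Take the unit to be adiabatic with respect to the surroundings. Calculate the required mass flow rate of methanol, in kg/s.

Heat released by hot stream: Q = 19.2 × 4.18 × (91.6 − 5.46) = 6913.3 kJ/s
Energy balance on cold side (adiabatic exchanger): Q = ṁ_c·Cp_c·(T_c,out − T_c,in)
ṁ_c = 6913.3 / [2.53 × (0.368 − -43.7)] = 62.007 kg/s

ṁ_c = 62.0 kg/s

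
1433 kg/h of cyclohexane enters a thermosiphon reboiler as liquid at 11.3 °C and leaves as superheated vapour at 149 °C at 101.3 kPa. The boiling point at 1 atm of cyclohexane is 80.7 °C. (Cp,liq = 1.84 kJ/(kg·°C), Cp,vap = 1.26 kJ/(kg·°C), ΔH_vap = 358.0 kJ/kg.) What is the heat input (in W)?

liquid 11.3→80.7 °C: 127.7 kJ/kg
vaporisation at 80.7 °C: 358 kJ/kg
vapour 80.7→149 °C: 86.058 kJ/kg
Δh = 127.7 + 358 + 86.058 = 571.75 kJ/kg
Q = ṁ·Δh = 1433 kg/h × 571.75 kJ/kg = 819320 kJ/h
|Q| = 227.59 kW = 227590 W

Q = 228000 W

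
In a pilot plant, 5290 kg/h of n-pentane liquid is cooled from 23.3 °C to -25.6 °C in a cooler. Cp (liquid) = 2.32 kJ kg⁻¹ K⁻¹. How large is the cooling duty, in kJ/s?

Q_c = 167 kJ/s

Q = ṁ·Cp·ΔT = 5290 × 2.32 × (-25.6 − 23.3) = -600140 kJ/h
Converting: 600140 / 3600 s = 166.71 kW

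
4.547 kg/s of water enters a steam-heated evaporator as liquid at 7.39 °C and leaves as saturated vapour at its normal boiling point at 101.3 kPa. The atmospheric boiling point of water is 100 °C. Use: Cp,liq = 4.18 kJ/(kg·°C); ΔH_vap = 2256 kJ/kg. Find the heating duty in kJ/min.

liquid 7.39→100 °C: 387.11 kJ/kg
vaporisation at 100 °C: 2256 kJ/kg
Δh = 387.11 + 2256 = 2643.1 kJ/kg
Q = ṁ·Δh = 4.547 kg/s × 2643.1 kJ/kg = 12018 kJ/s
|Q| = 12018 kW = 721090 kJ/min

Q = 721000 kJ/min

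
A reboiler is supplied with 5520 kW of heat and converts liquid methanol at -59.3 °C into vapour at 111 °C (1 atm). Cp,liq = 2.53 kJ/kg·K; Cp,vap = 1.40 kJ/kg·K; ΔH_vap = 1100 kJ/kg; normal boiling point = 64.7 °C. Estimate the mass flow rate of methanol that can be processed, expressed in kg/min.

ṁ = 224 kg/min

Δh = 2.53×(64.7−-59.3) + 1100 + 1.40×(111−64.7) = 1478.5 kJ/kg
Q = 5520 kW = 5520 kJ/s = 331200 kJ/min
ṁ = Q/Δh = 331200 / 1478.5 = 224 kg/min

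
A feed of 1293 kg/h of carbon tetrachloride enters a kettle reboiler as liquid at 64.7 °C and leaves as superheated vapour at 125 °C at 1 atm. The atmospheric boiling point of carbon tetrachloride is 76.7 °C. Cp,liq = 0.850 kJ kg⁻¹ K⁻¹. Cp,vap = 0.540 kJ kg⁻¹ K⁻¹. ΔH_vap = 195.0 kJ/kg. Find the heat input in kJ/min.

Q = 4980 kJ/min

liquid 64.7→76.7 °C: 10.2 kJ/kg
vaporisation at 76.7 °C: 195 kJ/kg
vapour 76.7→125 °C: 26.082 kJ/kg
Δh = 10.2 + 195 + 26.082 = 231.28 kJ/kg
Q = ṁ·Δh = 1293 kg/h × 231.28 kJ/kg = 299050 kJ/h
|Q| = 83.069 kW = 4984.1 kJ/min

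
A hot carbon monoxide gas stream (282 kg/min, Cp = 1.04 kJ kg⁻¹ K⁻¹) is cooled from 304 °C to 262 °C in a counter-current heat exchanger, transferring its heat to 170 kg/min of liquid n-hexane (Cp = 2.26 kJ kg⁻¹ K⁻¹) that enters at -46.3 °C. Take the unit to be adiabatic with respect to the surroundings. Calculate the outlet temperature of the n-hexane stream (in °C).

Heat released by hot stream: Q = 282 × 1.04 × (304 − 262) = 12318 kJ/min
Energy balance on cold side (adiabatic exchanger): Q = ṁ_c·Cp_c·(T_c,out − T_c,in)
T_c,out = -46.3 + 12318/(170 × 2.26) = -14.239 °C

T_c,out = -14.2 °C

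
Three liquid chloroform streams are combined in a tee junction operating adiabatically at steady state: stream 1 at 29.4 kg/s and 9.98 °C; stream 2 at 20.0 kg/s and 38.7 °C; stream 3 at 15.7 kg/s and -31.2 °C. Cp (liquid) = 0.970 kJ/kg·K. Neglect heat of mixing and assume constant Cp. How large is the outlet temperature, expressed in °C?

T_out = 8.87 °C

Energy balance with Q = 0: Σ ṁᵢCp,ᵢ(T_out − Tᵢ) = 0
Σ ṁᵢCp,ᵢTᵢ = 29.4×0.970×9.98 + 20.0×0.970×38.7 + 15.7×0.970×-31.2 = 560.24
Σ ṁᵢCp,ᵢ = 29.4×0.970 + 20.0×0.970 + 15.7×0.970 = 63.147
T_out = 560.24 / 63.147 = 8.8721 °C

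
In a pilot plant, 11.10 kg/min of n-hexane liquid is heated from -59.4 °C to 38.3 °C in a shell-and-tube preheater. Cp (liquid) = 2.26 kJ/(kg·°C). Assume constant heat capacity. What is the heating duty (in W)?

Q = ṁ·Cp·ΔT = 11.10 × 2.26 × (38.3 − -59.4) = 2450.9 kJ/min
Converting: 2450.9 / 60 s = 40.848 kW
Heating duty = 40848 W

Q = 40800 W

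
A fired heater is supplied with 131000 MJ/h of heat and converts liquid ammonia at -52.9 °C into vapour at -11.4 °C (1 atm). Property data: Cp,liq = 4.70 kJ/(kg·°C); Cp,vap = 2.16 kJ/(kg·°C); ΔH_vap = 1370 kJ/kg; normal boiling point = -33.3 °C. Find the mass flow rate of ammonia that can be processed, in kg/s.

Δh = 4.70×(-33.3−-52.9) + 1370 + 2.16×(-11.4−-33.3) = 1509.4 kJ/kg
Q = 131000 MJ/h = 36389 kJ/s = 36389 kJ/s
ṁ = Q/Δh = 36389 / 1509.4 = 24.108 kg/s

ṁ = 24.1 kg/s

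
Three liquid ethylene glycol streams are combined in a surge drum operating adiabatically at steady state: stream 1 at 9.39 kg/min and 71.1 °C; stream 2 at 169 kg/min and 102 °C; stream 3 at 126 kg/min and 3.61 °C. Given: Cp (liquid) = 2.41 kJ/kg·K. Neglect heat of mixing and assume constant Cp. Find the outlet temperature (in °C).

Energy balance with Q = 0: Σ ṁᵢCp,ᵢ(T_out − Tᵢ) = 0
T_out = Σ ṁᵢCp,ᵢTᵢ / Σ ṁᵢCp,ᵢ
      = 44249 / 733.58 = 60.319 °C

T_out = 60.3 °C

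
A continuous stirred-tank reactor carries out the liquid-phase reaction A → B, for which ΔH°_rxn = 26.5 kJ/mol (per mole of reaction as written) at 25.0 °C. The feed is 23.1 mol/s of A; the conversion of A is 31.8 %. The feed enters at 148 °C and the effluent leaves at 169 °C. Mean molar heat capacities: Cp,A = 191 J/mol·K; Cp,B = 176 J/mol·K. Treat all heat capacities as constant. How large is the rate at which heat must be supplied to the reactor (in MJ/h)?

Q_in = 977 MJ/h

Extent of reaction ξ = 0.318 × 23.1 = 7.3458 mol/s
Reaction term: ξ·ΔH°_rxn = 7.3458 × 26.5 = 194.66 kJ/s
Sensible, feed 148→25 °C: -542.69 kJ/s
Outlet flows (mol/s): A 15.754, B 7.3458
Sensible, products 25→169 °C: 619.48 kJ/s
Q = ΔH = 271.45 kJ/s = 271.45 kW
Heat supplied = 977.22 MJ/h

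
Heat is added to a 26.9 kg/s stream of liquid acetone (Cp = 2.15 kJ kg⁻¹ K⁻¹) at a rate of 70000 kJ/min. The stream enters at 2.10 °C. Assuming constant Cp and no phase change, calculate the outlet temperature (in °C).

T_out = 22.3 °C

Q = 70000 kJ/min = 1166.7 kJ/s
ΔT = Q/(ṁ·Cp) = 1166.7/(26.9×2.15) = 20.172 K
T_out = 2.10 + 20.172 = 22.272 °C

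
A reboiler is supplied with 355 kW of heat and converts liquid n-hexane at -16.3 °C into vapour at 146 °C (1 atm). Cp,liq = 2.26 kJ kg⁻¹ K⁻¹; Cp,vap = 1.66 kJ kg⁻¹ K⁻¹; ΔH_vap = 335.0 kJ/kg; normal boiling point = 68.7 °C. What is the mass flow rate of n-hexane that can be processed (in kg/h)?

Δh = 2.26×(68.7−-16.3) + 335.0 + 1.66×(146−68.7) = 655.42 kJ/kg
Q = 355 kW = 355 kJ/s = 1.278e+06 kJ/h
ṁ = Q/Δh = 1.278e+06 / 655.42 = 1949.9 kg/h

ṁ = 1950 kg/h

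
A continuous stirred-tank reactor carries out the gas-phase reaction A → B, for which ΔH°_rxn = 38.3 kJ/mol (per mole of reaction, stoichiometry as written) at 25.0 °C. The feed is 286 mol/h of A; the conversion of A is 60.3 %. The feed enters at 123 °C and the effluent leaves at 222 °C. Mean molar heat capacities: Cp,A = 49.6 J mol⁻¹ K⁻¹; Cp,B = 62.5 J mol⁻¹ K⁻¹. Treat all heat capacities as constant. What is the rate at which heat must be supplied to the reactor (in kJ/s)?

Q_in = 2.35 kJ/s

Extent of reaction ξ = 0.603 × 286 = 172.46 mol/h
Reaction term: ξ·ΔH°_rxn = 172.46 × 38.3 = 6605.1 kJ/h
Sensible, feed 123→25 °C: -1390.2 kJ/h
Outlet flows (mol/h): A 113.54, B 172.46
Sensible, products 25→222 °C: 3232.8 kJ/h
Q = ΔH = 8447.8 kJ/h = 2.3466 kW
Heat supplied = 2.3466 kJ/s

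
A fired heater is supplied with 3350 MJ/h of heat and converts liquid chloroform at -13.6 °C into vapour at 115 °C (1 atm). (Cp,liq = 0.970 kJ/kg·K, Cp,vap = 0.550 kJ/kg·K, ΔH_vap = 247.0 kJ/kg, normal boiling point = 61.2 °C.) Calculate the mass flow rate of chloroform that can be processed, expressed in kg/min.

ṁ = 160 kg/min

Δh = 0.970×(61.2−-13.6) + 247.0 + 0.550×(115−61.2) = 349.15 kJ/kg
Q = 3350 MJ/h = 930.56 kJ/s = 55833 kJ/min
ṁ = Q/Δh = 55833 / 349.15 = 159.91 kg/min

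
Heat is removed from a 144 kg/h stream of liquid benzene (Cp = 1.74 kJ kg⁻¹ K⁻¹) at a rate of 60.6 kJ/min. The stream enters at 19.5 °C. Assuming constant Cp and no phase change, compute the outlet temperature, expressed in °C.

T_out = 4.99 °C

Q = 60.6 kJ/min = 3636 kJ/h
ΔT = Q/(ṁ·Cp) = 3636/(144×1.74) = 14.511 K
T_out = 19.5 − 14.511 = 4.9885 °C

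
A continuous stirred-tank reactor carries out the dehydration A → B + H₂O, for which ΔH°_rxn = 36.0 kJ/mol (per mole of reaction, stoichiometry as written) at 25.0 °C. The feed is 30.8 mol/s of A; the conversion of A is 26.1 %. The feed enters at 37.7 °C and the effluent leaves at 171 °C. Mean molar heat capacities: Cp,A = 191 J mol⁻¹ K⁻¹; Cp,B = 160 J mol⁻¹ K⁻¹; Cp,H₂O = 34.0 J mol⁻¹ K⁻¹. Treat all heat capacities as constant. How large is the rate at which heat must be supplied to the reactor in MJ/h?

Q_in = 3880 MJ/h

Extent of reaction ξ = 0.261 × 30.8 = 8.0388 mol/s
Reaction term: ξ·ΔH°_rxn = 8.0388 × 36.0 = 289.4 kJ/s
Sensible, feed 37.7→25 °C: -74.712 kJ/s
Outlet flows (mol/s): A 22.761, B 8.0388, H₂O 8.0388
Sensible, products 25→171 °C: 862.41 kJ/s
Q = ΔH = 1077.1 kJ/s = 1077.1 kW
Heat supplied = 3877.5 MJ/h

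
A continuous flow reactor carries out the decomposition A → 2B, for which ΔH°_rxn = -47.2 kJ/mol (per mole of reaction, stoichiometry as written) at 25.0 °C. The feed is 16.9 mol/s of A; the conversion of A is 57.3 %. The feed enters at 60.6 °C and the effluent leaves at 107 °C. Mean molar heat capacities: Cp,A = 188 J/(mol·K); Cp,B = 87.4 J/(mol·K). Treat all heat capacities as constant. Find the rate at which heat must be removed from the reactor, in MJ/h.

Q_out = 1150 MJ/h

Extent of reaction ξ = 0.573 × 16.9 = 9.6837 mol/s
Reaction term: ξ·ΔH°_rxn = 9.6837 × -47.2 = -457.07 kJ/s
Sensible, feed 60.6→25 °C: -113.11 kJ/s
Outlet flows (mol/s): A 7.2163, B 19.367
Sensible, products 25→107 °C: 250.05 kJ/s
Q = ΔH = -320.13 kJ/s = -320.13 kW
Heat removed = 1152.5 MJ/h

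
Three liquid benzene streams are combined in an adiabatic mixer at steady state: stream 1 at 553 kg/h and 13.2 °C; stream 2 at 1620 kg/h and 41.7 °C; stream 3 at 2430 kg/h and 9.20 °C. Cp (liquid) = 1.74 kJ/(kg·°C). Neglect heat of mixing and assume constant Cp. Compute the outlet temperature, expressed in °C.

T_out = 21.1 °C

Adiabatic, steady state ⇒ Σ ṁᵢCp,ᵢ(T_out − Tᵢ) = 0
T_out = Σ ṁᵢCp,ᵢTᵢ / Σ ṁᵢCp,ᵢ
      = 169140 / 8009.2 = 21.119 °C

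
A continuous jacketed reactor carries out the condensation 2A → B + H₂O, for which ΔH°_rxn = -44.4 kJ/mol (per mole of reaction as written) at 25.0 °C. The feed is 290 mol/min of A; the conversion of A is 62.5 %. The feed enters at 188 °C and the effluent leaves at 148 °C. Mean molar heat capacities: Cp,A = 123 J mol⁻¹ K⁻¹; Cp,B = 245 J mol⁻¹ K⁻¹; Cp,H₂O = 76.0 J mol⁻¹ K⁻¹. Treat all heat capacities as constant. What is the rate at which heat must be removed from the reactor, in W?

Extent of reaction ξ = 0.625 × 290 / 2 = 90.625 mol/min
Reaction term: ξ·ΔH°_rxn = 90.625 × -44.4 = -4023.8 kJ/min
Sensible, feed 188→25 °C: -5814.2 kJ/min
Outlet flows (mol/min): A 108.75, B 90.625, H₂O 90.625
Sensible, products 25→148 °C: 5223.4 kJ/min
Q = ΔH = -4614.5 kJ/min = -76.909 kW
Heat removed = 76909 W

Q_out = 76900 W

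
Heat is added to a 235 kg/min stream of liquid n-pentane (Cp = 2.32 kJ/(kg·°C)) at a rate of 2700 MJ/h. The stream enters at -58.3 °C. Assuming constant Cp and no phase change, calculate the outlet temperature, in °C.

T_out = 24.2 °C

Q = 2700 MJ/h = 45000 kJ/min
ΔT = Q/(ṁ·Cp) = 45000/(235×2.32) = 82.539 K
T_out = -58.3 + 82.539 = 24.239 °C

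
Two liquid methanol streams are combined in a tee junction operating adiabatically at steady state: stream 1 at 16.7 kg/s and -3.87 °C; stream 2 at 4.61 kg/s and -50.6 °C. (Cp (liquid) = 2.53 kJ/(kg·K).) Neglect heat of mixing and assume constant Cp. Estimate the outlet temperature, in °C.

T_out = -14.0 °C

No heat crosses the boundary, so H_out = H_in.
Σ ṁᵢCp,ᵢTᵢ = 16.7×2.53×-3.87 + 4.61×2.53×-50.6 = -753.67
Σ ṁᵢCp,ᵢ = 16.7×2.53 + 4.61×2.53 = 53.914
T_out = -753.67 / 53.914 = -13.979 °C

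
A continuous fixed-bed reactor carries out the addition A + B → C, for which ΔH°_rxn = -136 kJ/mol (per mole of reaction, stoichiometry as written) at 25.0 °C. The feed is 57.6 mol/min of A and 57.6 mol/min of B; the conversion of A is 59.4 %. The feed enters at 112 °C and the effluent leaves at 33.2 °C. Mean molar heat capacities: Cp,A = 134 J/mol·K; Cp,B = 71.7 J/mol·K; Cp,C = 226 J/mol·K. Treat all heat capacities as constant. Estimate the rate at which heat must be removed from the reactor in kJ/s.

Extent of reaction ξ = 0.594 × 57.6 = 34.214 mol/min
Reaction term: ξ·ΔH°_rxn = 34.214 × -136 = -4653.2 kJ/min
Sensible, feed 112→25 °C: -1030.8 kJ/min
Outlet flows (mol/min): A 23.386, B 23.386, C 34.214
Sensible, products 25→33.2 °C: 102.85 kJ/min
Q = ΔH = -5581.1 kJ/min = -93.019 kW
Heat removed = 93.019 kJ/s

Q_out = 93.0 kJ/s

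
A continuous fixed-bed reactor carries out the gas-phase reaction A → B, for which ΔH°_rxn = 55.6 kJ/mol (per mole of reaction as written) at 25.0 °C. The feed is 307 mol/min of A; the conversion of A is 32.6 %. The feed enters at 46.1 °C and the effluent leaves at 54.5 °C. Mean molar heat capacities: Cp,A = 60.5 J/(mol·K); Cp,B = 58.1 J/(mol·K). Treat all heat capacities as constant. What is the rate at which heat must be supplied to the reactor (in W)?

Q_in = 95200 W

Extent of reaction ξ = 0.326 × 307 = 100.08 mol/min
Reaction term: ξ·ΔH°_rxn = 100.08 × 55.6 = 5564.6 kJ/min
Sensible, feed 46.1→25 °C: -391.9 kJ/min
Outlet flows (mol/min): A 206.92, B 100.08
Sensible, products 25→54.5 °C: 540.83 kJ/min
Q = ΔH = 5713.5 kJ/min = 95.225 kW
Heat supplied = 95225 W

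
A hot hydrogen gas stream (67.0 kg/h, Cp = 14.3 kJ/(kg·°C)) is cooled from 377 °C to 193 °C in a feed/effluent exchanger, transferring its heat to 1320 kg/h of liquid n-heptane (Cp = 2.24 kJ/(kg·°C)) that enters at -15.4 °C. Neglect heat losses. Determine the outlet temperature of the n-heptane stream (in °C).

Heat released by hot stream: Q = 67.0 × 14.3 × (377 − 193) = 176290 kJ/h
Energy balance on cold side (adiabatic exchanger): Q = ṁ_c·Cp_c·(T_c,out − T_c,in)
T_c,out = -15.4 + 176290/(1320 × 2.24) = 44.222 °C

T_c,out = 44.2 °C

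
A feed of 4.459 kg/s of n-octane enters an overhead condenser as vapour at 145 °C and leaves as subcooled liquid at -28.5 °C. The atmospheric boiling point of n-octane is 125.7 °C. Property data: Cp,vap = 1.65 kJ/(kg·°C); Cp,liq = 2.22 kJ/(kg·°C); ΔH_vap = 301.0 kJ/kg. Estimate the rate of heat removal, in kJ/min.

vapour 145→125.7 °C: -31.845 kJ/kg
condensation at 125.7 °C: -301 kJ/kg
liquid 125.7→-28.5 °C: -342.32 kJ/kg
Δh = -31.845 + -301 + -342.32 = -675.17 kJ/kg
Q = ṁ·Δh = 4.459 kg/s × -675.17 kJ/kg = -3010.6 kJ/s
|Q| = 3010.6 kW = 180630 kJ/min

Q_c = 181000 kJ/min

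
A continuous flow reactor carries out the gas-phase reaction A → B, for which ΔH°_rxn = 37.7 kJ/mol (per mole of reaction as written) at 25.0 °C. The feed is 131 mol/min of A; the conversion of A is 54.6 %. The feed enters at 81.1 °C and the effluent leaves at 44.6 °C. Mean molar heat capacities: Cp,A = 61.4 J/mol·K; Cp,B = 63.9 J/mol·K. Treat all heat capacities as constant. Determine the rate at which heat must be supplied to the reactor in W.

Q_in = 40100 W

Extent of reaction ξ = 0.546 × 131 = 71.526 mol/min
Reaction term: ξ·ΔH°_rxn = 71.526 × 37.7 = 2696.5 kJ/min
Sensible, feed 81.1→25 °C: -451.23 kJ/min
Outlet flows (mol/min): A 59.474, B 71.526
Sensible, products 25→44.6 °C: 161.16 kJ/min
Q = ΔH = 2406.5 kJ/min = 40.108 kW
Heat supplied = 40108 W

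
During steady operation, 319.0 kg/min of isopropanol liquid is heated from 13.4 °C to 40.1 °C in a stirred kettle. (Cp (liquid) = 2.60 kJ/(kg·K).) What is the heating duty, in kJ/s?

Q = 369 kJ/s

Q = ṁ·Cp·ΔT = 319.0 × 2.60 × (40.1 − 13.4) = 22145 kJ/min
Converting: 22145 / 60 s = 369.08 kW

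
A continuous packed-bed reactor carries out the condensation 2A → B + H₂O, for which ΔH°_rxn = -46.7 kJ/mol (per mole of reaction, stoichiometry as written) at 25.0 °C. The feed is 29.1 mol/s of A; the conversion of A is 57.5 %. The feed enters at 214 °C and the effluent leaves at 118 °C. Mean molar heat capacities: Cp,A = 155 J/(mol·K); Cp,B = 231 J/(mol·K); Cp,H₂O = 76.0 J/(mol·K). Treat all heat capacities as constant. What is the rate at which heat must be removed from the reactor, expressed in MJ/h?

Q_out = 2970 MJ/h

Extent of reaction ξ = 0.575 × 29.1 / 2 = 8.3662 mol/s
Reaction term: ξ·ΔH°_rxn = 8.3662 × -46.7 = -390.7 kJ/s
Sensible, feed 214→25 °C: -852.48 kJ/s
Outlet flows (mol/s): A 12.368, B 8.3662, H₂O 8.3662
Sensible, products 25→118 °C: 417.14 kJ/s
Q = ΔH = -826.05 kJ/s = -826.05 kW
Heat removed = 2973.8 MJ/h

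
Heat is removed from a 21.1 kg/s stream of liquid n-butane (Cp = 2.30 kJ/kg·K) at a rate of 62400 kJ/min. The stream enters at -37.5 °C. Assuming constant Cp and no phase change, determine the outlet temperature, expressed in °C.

Q = 62400 kJ/min = 1040 kJ/s
ΔT = Q/(ṁ·Cp) = 1040/(21.1×2.30) = 21.43 K
T_out = -37.5 − 21.43 = -58.93 °C

T_out = -58.9 °C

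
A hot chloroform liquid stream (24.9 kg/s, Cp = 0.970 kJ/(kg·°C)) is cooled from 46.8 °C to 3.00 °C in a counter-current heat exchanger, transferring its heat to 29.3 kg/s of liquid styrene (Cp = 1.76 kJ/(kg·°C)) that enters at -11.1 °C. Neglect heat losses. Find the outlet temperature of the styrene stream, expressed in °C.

Heat released by hot stream: Q = 24.9 × 0.970 × (46.8 − 3.00) = 1057.9 kJ/s
Energy balance on cold side (adiabatic exchanger): Q = ṁ_c·Cp_c·(T_c,out − T_c,in)
T_c,out = -11.1 + 1057.9/(29.3 × 1.76) = 9.4147 °C

T_c,out = 9.41 °C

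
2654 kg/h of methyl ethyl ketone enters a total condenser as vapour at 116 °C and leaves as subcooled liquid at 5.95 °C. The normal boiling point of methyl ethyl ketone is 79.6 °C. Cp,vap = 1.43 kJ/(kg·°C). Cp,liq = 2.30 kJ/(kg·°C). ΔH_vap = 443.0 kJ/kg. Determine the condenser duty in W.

vapour 116→79.6 °C: -52.052 kJ/kg
condensation at 79.6 °C: -443 kJ/kg
liquid 79.6→5.95 °C: -169.39 kJ/kg
Δh = -52.052 + -443 + -169.39 = -664.45 kJ/kg
Q = ṁ·Δh = 2654 kg/h × -664.45 kJ/kg = -1.7634e+06 kJ/h
|Q| = 489.85 kW = 489850 W

Q_c = 490000 W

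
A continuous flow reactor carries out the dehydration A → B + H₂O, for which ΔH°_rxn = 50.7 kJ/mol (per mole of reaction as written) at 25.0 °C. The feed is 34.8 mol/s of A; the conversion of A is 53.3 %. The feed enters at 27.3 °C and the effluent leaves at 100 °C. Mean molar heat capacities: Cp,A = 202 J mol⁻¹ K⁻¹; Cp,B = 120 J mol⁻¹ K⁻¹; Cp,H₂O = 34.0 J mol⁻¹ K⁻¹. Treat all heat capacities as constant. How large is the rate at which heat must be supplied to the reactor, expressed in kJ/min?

Q_in = 83100 kJ/min

Extent of reaction ξ = 0.533 × 34.8 = 18.548 mol/s
Reaction term: ξ·ΔH°_rxn = 18.548 × 50.7 = 940.4 kJ/s
Sensible, feed 27.3→25 °C: -16.168 kJ/s
Outlet flows (mol/s): A 16.252, B 18.548, H₂O 18.548
Sensible, products 25→100 °C: 460.45 kJ/s
Q = ΔH = 1384.7 kJ/s = 1384.7 kW
Heat supplied = 83081 kJ/min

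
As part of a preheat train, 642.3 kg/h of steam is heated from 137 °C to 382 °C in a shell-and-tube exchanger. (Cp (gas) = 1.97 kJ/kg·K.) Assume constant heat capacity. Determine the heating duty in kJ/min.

Q = 5170 kJ/min

Q = ṁ·Cp·ΔT = 642.3 × 1.97 × (382 − 137) = 310010 kJ/h
Converting: 310010 / 3600 s = 86.113 kW
Heating duty = 5166.8 kJ/min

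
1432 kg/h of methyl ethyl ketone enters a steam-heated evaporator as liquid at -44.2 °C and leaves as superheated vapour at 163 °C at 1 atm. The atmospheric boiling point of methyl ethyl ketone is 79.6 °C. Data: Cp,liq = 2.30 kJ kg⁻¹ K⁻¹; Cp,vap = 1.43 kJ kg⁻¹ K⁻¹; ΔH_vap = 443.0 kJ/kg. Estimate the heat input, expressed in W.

Q = 337000 W

liquid -44.2→79.6 °C: 284.74 kJ/kg
vaporisation at 79.6 °C: 443 kJ/kg
vapour 79.6→163 °C: 119.26 kJ/kg
Δh = 284.74 + 443 + 119.26 = 847 kJ/kg
Q = ṁ·Δh = 1432 kg/h × 847 kJ/kg = 1.2129e+06 kJ/h
|Q| = 336.92 kW = 336920 W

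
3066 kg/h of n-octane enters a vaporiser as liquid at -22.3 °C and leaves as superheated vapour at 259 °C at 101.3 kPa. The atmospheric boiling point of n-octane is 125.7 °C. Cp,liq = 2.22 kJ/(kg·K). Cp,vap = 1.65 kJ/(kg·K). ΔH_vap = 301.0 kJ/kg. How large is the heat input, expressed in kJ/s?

liquid -22.3→125.7 °C: 328.56 kJ/kg
vaporisation at 125.7 °C: 301 kJ/kg
vapour 125.7→259 °C: 219.94 kJ/kg
Δh = 328.56 + 301 + 219.94 = 849.5 kJ/kg
Q = ṁ·Δh = 3066 kg/h × 849.5 kJ/kg = 2.6046e+06 kJ/h
|Q| = 723.5 kW

Q = 723 kJ/s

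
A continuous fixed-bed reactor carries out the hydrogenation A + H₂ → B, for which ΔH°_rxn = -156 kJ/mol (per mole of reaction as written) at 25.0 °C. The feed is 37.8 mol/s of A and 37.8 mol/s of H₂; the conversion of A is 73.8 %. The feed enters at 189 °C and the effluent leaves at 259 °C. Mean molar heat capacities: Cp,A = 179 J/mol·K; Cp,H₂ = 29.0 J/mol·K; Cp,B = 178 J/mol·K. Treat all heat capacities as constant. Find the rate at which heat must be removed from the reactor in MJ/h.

Extent of reaction ξ = 0.738 × 37.8 = 27.896 mol/s
Reaction term: ξ·ΔH°_rxn = 27.896 × -156 = -4351.8 kJ/s
Sensible, feed 189→25 °C: -1289.4 kJ/s
Outlet flows (mol/s): A 9.9036, H₂ 9.9036, B 27.896
Sensible, products 25→259 °C: 1644 kJ/s
Q = ΔH = -3997.3 kJ/s = -3997.3 kW
Heat removed = 14390 MJ/h

Q_out = 14400 MJ/h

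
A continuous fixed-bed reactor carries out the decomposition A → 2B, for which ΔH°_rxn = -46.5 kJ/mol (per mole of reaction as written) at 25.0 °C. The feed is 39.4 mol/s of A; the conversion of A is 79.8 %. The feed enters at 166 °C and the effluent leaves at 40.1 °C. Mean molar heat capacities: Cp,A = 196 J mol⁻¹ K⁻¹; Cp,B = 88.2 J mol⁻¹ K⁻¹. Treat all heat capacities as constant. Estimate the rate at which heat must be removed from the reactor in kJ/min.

Extent of reaction ξ = 0.798 × 39.4 = 31.441 mol/s
Reaction term: ξ·ΔH°_rxn = 31.441 × -46.5 = -1462 kJ/s
Sensible, feed 166→25 °C: -1088.9 kJ/s
Outlet flows (mol/s): A 7.9588, B 62.882
Sensible, products 25→40.1 °C: 107.3 kJ/s
Q = ΔH = -2443.6 kJ/s = -2443.6 kW
Heat removed = 146610 kJ/min

Q_out = 147000 kJ/min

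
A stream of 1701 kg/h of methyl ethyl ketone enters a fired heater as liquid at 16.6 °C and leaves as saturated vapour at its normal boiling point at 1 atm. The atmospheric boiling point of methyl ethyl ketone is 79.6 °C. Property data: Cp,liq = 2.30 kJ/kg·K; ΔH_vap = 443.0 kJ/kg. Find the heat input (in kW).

liquid 16.6→79.6 °C: 144.9 kJ/kg
vaporisation at 79.6 °C: 443 kJ/kg
Δh = 144.9 + 443 = 587.9 kJ/kg
Q = ṁ·Δh = 1701 kg/h × 587.9 kJ/kg = 1e+06 kJ/h
|Q| = 277.78 kW

Q = 278 kW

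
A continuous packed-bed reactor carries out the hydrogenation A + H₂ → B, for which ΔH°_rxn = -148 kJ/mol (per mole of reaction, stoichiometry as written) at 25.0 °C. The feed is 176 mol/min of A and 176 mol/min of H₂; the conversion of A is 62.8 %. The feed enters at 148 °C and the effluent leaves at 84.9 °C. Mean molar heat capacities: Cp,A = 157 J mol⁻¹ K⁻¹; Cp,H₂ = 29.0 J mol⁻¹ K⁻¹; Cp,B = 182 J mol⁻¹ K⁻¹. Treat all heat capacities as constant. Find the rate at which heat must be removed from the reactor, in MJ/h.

Q_out = 1110 MJ/h

Extent of reaction ξ = 0.628 × 176 = 110.53 mol/min
Reaction term: ξ·ΔH°_rxn = 110.53 × -148 = -16358 kJ/min
Sensible, feed 148→25 °C: -4026.5 kJ/min
Outlet flows (mol/min): A 65.472, H₂ 65.472, B 110.53
Sensible, products 25→84.9 °C: 1934.4 kJ/min
Q = ΔH = -18450 kJ/min = -307.5 kW
Heat removed = 1107 MJ/h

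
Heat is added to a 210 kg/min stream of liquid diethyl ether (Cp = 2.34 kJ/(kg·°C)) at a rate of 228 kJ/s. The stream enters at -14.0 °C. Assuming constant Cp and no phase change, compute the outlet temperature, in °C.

Q = 228 kJ/s = 13680 kJ/min
ΔT = Q/(ṁ·Cp) = 13680/(210×2.34) = 27.839 K
T_out = -14.0 + 27.839 = 13.839 °C

T_out = 13.8 °C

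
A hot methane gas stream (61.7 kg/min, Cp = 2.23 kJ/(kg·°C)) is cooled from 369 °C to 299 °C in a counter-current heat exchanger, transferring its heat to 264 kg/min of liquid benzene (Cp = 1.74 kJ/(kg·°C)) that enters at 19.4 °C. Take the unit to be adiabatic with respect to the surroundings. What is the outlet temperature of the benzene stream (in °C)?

Heat released by hot stream: Q = 61.7 × 2.23 × (369 − 299) = 9631.4 kJ/min
Energy balance on cold side (adiabatic exchanger): Q = ṁ_c·Cp_c·(T_c,out − T_c,in)
T_c,out = 19.4 + 9631.4/(264 × 1.74) = 40.367 °C

T_c,out = 40.4 °C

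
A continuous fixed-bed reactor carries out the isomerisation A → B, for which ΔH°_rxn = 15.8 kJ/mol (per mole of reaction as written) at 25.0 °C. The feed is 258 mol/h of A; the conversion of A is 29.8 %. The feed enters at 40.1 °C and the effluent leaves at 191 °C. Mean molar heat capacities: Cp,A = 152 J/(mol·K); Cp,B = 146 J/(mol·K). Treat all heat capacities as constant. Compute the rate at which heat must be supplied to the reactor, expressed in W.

Q_in = 1960 W

Extent of reaction ξ = 0.298 × 258 = 76.884 mol/h
Reaction term: ξ·ΔH°_rxn = 76.884 × 15.8 = 1214.8 kJ/h
Sensible, feed 40.1→25 °C: -592.16 kJ/h
Outlet flows (mol/h): A 181.12, B 76.884
Sensible, products 25→191 °C: 6433.3 kJ/h
Q = ΔH = 7055.9 kJ/h = 1.96 kW
Heat supplied = 1960 W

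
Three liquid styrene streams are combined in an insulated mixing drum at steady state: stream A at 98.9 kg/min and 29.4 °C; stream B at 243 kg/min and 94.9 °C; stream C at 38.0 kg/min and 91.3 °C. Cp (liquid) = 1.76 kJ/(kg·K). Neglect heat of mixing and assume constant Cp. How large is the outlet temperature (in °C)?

T_out = 77.5 °C

No heat crosses the boundary, so H_out = H_in.
T_out = Σ ṁᵢCp,ᵢTᵢ / Σ ṁᵢCp,ᵢ
      = 51810 / 668.62 = 77.488 °C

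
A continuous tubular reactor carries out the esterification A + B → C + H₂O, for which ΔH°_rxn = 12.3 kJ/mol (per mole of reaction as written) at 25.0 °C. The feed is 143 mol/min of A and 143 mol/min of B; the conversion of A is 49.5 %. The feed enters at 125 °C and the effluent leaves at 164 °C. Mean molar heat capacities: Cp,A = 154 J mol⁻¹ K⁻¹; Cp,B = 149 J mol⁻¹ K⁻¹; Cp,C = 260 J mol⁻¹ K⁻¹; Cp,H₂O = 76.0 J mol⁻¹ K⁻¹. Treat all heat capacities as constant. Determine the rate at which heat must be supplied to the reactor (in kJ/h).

Extent of reaction ξ = 0.495 × 143 = 70.785 mol/min
Reaction term: ξ·ΔH°_rxn = 70.785 × 12.3 = 870.66 kJ/min
Sensible, feed 125→25 °C: -4332.9 kJ/min
Outlet flows (mol/min): A 72.215, B 72.215, C 70.785, H₂O 70.785
Sensible, products 25→164 °C: 6347.4 kJ/min
Q = ΔH = 2885.2 kJ/min = 48.086 kW
Heat supplied = 173110 kJ/h

Q_in = 173000 kJ/h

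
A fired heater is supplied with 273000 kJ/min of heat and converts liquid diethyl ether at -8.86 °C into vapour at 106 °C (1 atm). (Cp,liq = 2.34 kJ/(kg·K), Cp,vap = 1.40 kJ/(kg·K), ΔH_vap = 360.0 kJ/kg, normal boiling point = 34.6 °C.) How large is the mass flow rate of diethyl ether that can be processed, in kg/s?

Δh = 2.34×(34.6−-8.86) + 360.0 + 1.40×(106−34.6) = 561.66 kJ/kg
Q = 273000 kJ/min = 4550 kJ/s = 4550 kJ/s
ṁ = Q/Δh = 4550 / 561.66 = 8.101 kg/s

ṁ = 8.10 kg/s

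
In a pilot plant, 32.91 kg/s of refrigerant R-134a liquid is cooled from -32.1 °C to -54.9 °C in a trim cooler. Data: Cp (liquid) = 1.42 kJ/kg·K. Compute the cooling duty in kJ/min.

Q_c = 63900 kJ/min

Q = ṁ·Cp·ΔT = 32.91 × 1.42 × (-54.9 − -32.1) = -1065.5 kJ/s
Cooling duty = 63930 kJ/min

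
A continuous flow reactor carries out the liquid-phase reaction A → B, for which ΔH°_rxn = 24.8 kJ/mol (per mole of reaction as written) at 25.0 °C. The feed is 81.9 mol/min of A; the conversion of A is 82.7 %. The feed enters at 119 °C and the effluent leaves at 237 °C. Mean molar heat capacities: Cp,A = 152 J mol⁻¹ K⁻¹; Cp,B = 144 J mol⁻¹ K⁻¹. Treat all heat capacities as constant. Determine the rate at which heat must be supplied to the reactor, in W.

Q_in = 50600 W

Extent of reaction ξ = 0.827 × 81.9 = 67.731 mol/min
Reaction term: ξ·ΔH°_rxn = 67.731 × 24.8 = 1679.7 kJ/min
Sensible, feed 119→25 °C: -1170.2 kJ/min
Outlet flows (mol/min): A 14.169, B 67.731
Sensible, products 25→237 °C: 2524.3 kJ/min
Q = ΔH = 3033.8 kJ/min = 50.564 kW
Heat supplied = 50564 W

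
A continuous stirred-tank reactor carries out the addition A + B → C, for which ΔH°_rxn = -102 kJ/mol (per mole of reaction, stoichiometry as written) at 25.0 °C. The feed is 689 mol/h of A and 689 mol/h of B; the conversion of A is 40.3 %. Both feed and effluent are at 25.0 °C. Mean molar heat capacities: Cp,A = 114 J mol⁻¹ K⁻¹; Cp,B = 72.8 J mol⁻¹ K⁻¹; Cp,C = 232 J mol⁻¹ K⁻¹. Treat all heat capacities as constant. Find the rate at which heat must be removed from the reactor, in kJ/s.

Q_out = 7.87 kJ/s

Extent of reaction ξ = 0.403 × 689 = 277.67 mol/h
Reaction term: ξ·ΔH°_rxn = 277.67 × -102 = -28322 kJ/h
Q = ΔH = -28322 kJ/h = -7.8672 kW
Heat removed = 7.8672 kJ/s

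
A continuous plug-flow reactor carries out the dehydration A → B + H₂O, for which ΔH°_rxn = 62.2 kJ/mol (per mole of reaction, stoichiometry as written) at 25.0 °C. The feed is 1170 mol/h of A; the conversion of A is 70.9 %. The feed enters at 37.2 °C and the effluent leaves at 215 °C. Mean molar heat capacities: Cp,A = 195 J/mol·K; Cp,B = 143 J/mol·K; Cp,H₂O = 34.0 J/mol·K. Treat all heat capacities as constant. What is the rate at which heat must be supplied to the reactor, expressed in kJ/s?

Q_in = 24.8 kJ/s

Extent of reaction ξ = 0.709 × 1170 = 829.53 mol/h
Reaction term: ξ·ΔH°_rxn = 829.53 × 62.2 = 51597 kJ/h
Sensible, feed 37.2→25 °C: -2783.4 kJ/h
Outlet flows (mol/h): A 340.47, B 829.53, H₂O 829.53
Sensible, products 25→215 °C: 40512 kJ/h
Q = ΔH = 89325 kJ/h = 24.812 kW
Heat supplied = 24.812 kJ/s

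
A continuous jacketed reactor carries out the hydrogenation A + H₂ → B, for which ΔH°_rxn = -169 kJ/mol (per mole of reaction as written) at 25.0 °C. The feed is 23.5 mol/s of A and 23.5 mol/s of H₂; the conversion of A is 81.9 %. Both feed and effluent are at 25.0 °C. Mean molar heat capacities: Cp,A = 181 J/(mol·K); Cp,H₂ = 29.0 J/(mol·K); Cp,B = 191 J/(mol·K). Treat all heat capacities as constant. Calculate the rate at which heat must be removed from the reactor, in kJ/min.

Q_out = 195000 kJ/min

Extent of reaction ξ = 0.819 × 23.5 = 19.246 mol/s
Reaction term: ξ·ΔH°_rxn = 19.246 × -169 = -3252.7 kJ/s
Q = ΔH = -3252.7 kJ/s = -3252.7 kW
Heat removed = 195160 kJ/min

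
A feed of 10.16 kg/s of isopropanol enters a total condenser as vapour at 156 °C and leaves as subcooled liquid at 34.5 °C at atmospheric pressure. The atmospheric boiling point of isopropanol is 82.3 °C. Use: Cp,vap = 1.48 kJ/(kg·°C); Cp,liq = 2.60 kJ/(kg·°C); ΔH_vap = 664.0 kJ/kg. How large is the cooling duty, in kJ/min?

Q_c = 547000 kJ/min

vapour 156→82.3 °C: -109.08 kJ/kg
condensation at 82.3 °C: -664 kJ/kg
liquid 82.3→34.5 °C: -124.28 kJ/kg
Δh = -109.08 + -664 + -124.28 = -897.36 kJ/kg
Q = ṁ·Δh = 10.16 kg/s × -897.36 kJ/kg = -9117.1 kJ/s
|Q| = 9117.1 kW = 547030 kJ/min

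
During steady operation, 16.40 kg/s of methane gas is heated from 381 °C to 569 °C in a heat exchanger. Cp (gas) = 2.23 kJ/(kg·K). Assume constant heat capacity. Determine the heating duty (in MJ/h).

Q = 24800 MJ/h

Q = ṁ·Cp·ΔT = 16.40 × 2.23 × (569 − 381) = 6875.5 kJ/s
Heating duty = 24752 MJ/h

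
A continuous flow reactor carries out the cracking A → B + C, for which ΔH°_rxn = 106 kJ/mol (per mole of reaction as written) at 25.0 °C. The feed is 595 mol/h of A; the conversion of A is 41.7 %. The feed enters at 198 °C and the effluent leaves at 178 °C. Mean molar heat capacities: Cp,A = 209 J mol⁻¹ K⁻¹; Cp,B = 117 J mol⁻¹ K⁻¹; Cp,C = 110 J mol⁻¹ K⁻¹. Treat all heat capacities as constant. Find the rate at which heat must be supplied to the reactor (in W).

Extent of reaction ξ = 0.417 × 595 = 248.11 mol/h
Reaction term: ξ·ΔH°_rxn = 248.11 × 106 = 26300 kJ/h
Sensible, feed 198→25 °C: -21513 kJ/h
Outlet flows (mol/h): A 346.88, B 248.11, C 248.11
Sensible, products 25→178 °C: 19710 kJ/h
Q = ΔH = 24496 kJ/h = 6.8046 kW
Heat supplied = 6804.6 W

Q_in = 6800 W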